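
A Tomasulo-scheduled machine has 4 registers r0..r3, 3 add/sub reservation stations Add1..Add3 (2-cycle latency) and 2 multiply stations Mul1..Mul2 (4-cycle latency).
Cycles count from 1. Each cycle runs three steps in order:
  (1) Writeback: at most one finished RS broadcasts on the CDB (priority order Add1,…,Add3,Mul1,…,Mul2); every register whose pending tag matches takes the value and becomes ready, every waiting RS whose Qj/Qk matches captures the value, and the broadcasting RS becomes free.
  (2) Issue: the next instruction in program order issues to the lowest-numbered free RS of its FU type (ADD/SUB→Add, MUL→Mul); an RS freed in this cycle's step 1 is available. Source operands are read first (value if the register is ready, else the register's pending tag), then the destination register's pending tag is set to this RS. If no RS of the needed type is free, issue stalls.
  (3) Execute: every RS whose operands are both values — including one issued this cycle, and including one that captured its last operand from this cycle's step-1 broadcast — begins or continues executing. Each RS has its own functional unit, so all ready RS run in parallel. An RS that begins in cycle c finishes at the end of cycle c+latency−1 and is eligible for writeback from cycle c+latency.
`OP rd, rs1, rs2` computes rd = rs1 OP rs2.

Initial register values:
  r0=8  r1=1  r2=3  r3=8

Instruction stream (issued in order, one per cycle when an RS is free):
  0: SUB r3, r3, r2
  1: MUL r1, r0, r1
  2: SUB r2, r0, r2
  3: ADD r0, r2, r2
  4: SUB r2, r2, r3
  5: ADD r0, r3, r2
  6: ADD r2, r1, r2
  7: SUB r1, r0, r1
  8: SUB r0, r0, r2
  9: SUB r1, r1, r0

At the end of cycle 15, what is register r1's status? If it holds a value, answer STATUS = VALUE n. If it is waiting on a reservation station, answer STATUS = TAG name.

STATUS = VALUE 0

  c1: issue SUB r3<-Add1  regs: r0:8,r1:1,r2:3,r3:Add1
  c2: issue MUL r1<-Mul1  regs: r0:8,r1:Mul1,r2:3,r3:Add1
  c3: CDB Add1=5; issue SUB r2<-Add1  regs: r0:8,r1:Mul1,r2:Add1,r3:5
  c4: issue ADD r0<-Add2  regs: r0:Add2,r1:Mul1,r2:Add1,r3:5
  c5: CDB Add1=5; issue SUB r2<-Add1  regs: r0:Add2,r1:Mul1,r2:Add1,r3:5
  c6: CDB Mul1=8; issue ADD r0<-Add3  regs: r0:Add3,r1:8,r2:Add1,r3:5
  c7: CDB Add1=0; issue ADD r2<-Add1  regs: r0:Add3,r1:8,r2:Add1,r3:5
  c8: CDB Add2=10; issue SUB r1<-Add2  regs: r0:Add3,r1:Add2,r2:Add1,r3:5
  c9: CDB Add1=8; issue SUB r0<-Add1  regs: r0:Add1,r1:Add2,r2:8,r3:5
  c10: CDB Add3=5; issue SUB r1<-Add3  regs: r0:Add1,r1:Add3,r2:8,r3:5
  c11: -  regs: r0:Add1,r1:Add3,r2:8,r3:5
  c12: CDB Add1=-3  regs: r0:-3,r1:Add3,r2:8,r3:5
  c13: CDB Add2=-3  regs: r0:-3,r1:Add3,r2:8,r3:5
  c14: -  regs: r0:-3,r1:Add3,r2:8,r3:5
  c15: CDB Add3=0  regs: r0:-3,r1:0,r2:8,r3:5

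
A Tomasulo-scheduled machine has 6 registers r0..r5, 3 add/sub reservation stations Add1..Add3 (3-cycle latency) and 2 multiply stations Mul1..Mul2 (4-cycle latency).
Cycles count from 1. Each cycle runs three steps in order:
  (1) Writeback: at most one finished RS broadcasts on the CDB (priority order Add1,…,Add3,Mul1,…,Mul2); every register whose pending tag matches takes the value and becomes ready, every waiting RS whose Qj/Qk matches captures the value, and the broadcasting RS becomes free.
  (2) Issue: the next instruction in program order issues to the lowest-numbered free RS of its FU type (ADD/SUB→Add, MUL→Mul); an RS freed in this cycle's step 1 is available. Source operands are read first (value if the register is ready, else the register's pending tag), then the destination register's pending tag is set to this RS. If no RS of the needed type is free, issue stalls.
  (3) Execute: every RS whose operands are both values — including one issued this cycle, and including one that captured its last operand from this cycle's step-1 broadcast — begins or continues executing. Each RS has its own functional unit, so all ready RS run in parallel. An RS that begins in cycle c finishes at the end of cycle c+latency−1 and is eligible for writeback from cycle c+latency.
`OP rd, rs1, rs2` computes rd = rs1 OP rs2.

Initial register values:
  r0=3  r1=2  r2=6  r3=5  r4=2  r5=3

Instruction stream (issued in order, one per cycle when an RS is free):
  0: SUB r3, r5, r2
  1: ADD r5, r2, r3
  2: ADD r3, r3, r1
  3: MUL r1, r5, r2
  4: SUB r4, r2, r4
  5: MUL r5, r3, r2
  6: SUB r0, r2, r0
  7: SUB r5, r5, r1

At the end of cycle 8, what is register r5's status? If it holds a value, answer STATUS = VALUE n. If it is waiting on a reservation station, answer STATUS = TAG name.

cycle 1: issue SUB r3<-Add1 // r0:3,r1:2,r2:6,r3:Add1,r4:2,r5:3
cycle 2: issue ADD r5<-Add2 // r0:3,r1:2,r2:6,r3:Add1,r4:2,r5:Add2
cycle 3: issue ADD r3<-Add3 // r0:3,r1:2,r2:6,r3:Add3,r4:2,r5:Add2
cycle 4: CDB Add1=-3; issue MUL r1<-Mul1 // r0:3,r1:Mul1,r2:6,r3:Add3,r4:2,r5:Add2
cycle 5: issue SUB r4<-Add1 // r0:3,r1:Mul1,r2:6,r3:Add3,r4:Add1,r5:Add2
cycle 6: issue MUL r5<-Mul2 // r0:3,r1:Mul1,r2:6,r3:Add3,r4:Add1,r5:Mul2
cycle 7: CDB Add2=3; issue SUB r0<-Add2 // r0:Add2,r1:Mul1,r2:6,r3:Add3,r4:Add1,r5:Mul2
cycle 8: CDB Add1=4; issue SUB r5<-Add1 // r0:Add2,r1:Mul1,r2:6,r3:Add3,r4:4,r5:Add1

STATUS = TAG Add1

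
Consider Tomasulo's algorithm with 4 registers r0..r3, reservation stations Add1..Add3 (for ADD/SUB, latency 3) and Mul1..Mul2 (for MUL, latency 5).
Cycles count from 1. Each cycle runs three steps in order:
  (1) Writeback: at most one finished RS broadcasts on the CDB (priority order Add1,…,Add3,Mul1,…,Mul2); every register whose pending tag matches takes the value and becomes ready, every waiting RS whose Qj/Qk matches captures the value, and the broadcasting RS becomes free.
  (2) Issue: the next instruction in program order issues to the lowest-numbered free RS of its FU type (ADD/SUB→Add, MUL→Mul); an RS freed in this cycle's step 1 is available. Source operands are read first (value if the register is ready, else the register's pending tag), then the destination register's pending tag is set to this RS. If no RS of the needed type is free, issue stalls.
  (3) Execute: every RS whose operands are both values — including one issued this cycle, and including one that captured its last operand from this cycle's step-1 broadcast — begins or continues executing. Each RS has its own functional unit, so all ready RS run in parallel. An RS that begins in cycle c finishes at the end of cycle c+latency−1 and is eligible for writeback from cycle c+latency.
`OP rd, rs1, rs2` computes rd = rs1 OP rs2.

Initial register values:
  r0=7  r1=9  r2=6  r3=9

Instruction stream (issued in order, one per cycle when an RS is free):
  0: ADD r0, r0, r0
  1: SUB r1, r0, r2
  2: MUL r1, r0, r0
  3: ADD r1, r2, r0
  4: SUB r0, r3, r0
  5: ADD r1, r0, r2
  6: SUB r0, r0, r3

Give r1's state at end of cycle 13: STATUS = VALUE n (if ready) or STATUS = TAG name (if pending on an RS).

STATUS = VALUE 1

c1: issue ADD r0<-Add1 | r0:Add1,r1:9,r2:6,r3:9
c2: issue SUB r1<-Add2 | r0:Add1,r1:Add2,r2:6,r3:9
c3: issue MUL r1<-Mul1 | r0:Add1,r1:Mul1,r2:6,r3:9
c4: CDB Add1=14; issue ADD r1<-Add1 | r0:14,r1:Add1,r2:6,r3:9
c5: issue SUB r0<-Add3 | r0:Add3,r1:Add1,r2:6,r3:9
c6: stall | r0:Add3,r1:Add1,r2:6,r3:9
c7: CDB Add1=20; issue ADD r1<-Add1 | r0:Add3,r1:Add1,r2:6,r3:9
c8: CDB Add2=8; issue SUB r0<-Add2 | r0:Add2,r1:Add1,r2:6,r3:9
c9: CDB Add3=-5 | r0:Add2,r1:Add1,r2:6,r3:9
c10: CDB Mul1=196 | r0:Add2,r1:Add1,r2:6,r3:9
c11: - | r0:Add2,r1:Add1,r2:6,r3:9
c12: CDB Add1=1 | r0:Add2,r1:1,r2:6,r3:9
c13: CDB Add2=-14 | r0:-14,r1:1,r2:6,r3:9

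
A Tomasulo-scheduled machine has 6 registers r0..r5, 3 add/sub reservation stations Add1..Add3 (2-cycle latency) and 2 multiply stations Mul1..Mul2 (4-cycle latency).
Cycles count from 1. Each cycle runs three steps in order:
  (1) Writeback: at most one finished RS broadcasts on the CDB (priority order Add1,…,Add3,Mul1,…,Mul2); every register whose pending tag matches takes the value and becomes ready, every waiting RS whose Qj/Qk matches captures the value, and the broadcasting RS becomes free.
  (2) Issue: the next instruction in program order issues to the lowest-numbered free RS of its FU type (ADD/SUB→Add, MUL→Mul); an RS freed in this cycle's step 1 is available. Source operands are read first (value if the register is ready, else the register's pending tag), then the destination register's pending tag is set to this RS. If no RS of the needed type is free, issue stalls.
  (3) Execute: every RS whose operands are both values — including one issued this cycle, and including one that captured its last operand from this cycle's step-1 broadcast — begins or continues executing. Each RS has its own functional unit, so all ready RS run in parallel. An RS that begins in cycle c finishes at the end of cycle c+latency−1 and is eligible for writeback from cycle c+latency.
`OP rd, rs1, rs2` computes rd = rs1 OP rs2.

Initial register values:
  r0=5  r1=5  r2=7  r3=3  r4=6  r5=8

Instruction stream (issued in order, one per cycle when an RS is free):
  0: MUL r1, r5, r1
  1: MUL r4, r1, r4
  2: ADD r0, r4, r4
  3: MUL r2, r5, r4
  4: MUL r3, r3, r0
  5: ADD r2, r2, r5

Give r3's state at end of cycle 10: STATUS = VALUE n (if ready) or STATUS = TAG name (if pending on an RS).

STATUS = TAG Mul2

cycle 1: issue MUL r1<-Mul1 // r0:5,r1:Mul1,r2:7,r3:3,r4:6,r5:8
cycle 2: issue MUL r4<-Mul2 // r0:5,r1:Mul1,r2:7,r3:3,r4:Mul2,r5:8
cycle 3: issue ADD r0<-Add1 // r0:Add1,r1:Mul1,r2:7,r3:3,r4:Mul2,r5:8
cycle 4: stall // r0:Add1,r1:Mul1,r2:7,r3:3,r4:Mul2,r5:8
cycle 5: CDB Mul1=40; issue MUL r2<-Mul1 // r0:Add1,r1:40,r2:Mul1,r3:3,r4:Mul2,r5:8
cycle 6: stall // r0:Add1,r1:40,r2:Mul1,r3:3,r4:Mul2,r5:8
cycle 7: stall // r0:Add1,r1:40,r2:Mul1,r3:3,r4:Mul2,r5:8
cycle 8: stall // r0:Add1,r1:40,r2:Mul1,r3:3,r4:Mul2,r5:8
cycle 9: CDB Mul2=240; issue MUL r3<-Mul2 // r0:Add1,r1:40,r2:Mul1,r3:Mul2,r4:240,r5:8
cycle 10: issue ADD r2<-Add2 // r0:Add1,r1:40,r2:Add2,r3:Mul2,r4:240,r5:8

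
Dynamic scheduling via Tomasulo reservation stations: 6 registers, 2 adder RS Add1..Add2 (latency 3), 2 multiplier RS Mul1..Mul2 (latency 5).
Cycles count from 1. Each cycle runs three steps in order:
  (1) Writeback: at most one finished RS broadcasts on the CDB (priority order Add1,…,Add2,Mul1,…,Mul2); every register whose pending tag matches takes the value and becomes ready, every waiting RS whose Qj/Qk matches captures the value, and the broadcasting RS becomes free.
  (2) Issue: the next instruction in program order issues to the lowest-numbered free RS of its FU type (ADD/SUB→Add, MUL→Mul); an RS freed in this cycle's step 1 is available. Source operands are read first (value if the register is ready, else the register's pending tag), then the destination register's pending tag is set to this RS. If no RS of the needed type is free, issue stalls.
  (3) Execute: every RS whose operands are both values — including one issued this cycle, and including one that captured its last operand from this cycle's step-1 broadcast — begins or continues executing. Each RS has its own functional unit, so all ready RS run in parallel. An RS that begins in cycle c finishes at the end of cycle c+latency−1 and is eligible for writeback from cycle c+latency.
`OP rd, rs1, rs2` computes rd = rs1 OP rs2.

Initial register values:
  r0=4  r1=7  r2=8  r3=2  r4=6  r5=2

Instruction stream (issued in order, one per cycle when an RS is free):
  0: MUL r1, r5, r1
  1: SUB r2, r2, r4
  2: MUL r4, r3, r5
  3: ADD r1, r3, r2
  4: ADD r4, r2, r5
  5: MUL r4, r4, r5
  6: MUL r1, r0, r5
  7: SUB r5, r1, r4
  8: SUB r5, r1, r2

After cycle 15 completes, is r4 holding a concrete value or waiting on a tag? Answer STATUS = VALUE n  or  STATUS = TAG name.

STATUS = VALUE 8

  c1: issue MUL r1<-Mul1  regs: r0:4,r1:Mul1,r2:8,r3:2,r4:6,r5:2
  c2: issue SUB r2<-Add1  regs: r0:4,r1:Mul1,r2:Add1,r3:2,r4:6,r5:2
  c3: issue MUL r4<-Mul2  regs: r0:4,r1:Mul1,r2:Add1,r3:2,r4:Mul2,r5:2
  c4: issue ADD r1<-Add2  regs: r0:4,r1:Add2,r2:Add1,r3:2,r4:Mul2,r5:2
  c5: CDB Add1=2; issue ADD r4<-Add1  regs: r0:4,r1:Add2,r2:2,r3:2,r4:Add1,r5:2
  c6: CDB Mul1=14; issue MUL r4<-Mul1  regs: r0:4,r1:Add2,r2:2,r3:2,r4:Mul1,r5:2
  c7: stall  regs: r0:4,r1:Add2,r2:2,r3:2,r4:Mul1,r5:2
  c8: CDB Add1=4; stall  regs: r0:4,r1:Add2,r2:2,r3:2,r4:Mul1,r5:2
  c9: CDB Add2=4; stall  regs: r0:4,r1:4,r2:2,r3:2,r4:Mul1,r5:2
  c10: CDB Mul2=4; issue MUL r1<-Mul2  regs: r0:4,r1:Mul2,r2:2,r3:2,r4:Mul1,r5:2
  c11: issue SUB r5<-Add1  regs: r0:4,r1:Mul2,r2:2,r3:2,r4:Mul1,r5:Add1
  c12: issue SUB r5<-Add2  regs: r0:4,r1:Mul2,r2:2,r3:2,r4:Mul1,r5:Add2
  c13: CDB Mul1=8  regs: r0:4,r1:Mul2,r2:2,r3:2,r4:8,r5:Add2
  c14: -  regs: r0:4,r1:Mul2,r2:2,r3:2,r4:8,r5:Add2
  c15: CDB Mul2=8  regs: r0:4,r1:8,r2:2,r3:2,r4:8,r5:Add2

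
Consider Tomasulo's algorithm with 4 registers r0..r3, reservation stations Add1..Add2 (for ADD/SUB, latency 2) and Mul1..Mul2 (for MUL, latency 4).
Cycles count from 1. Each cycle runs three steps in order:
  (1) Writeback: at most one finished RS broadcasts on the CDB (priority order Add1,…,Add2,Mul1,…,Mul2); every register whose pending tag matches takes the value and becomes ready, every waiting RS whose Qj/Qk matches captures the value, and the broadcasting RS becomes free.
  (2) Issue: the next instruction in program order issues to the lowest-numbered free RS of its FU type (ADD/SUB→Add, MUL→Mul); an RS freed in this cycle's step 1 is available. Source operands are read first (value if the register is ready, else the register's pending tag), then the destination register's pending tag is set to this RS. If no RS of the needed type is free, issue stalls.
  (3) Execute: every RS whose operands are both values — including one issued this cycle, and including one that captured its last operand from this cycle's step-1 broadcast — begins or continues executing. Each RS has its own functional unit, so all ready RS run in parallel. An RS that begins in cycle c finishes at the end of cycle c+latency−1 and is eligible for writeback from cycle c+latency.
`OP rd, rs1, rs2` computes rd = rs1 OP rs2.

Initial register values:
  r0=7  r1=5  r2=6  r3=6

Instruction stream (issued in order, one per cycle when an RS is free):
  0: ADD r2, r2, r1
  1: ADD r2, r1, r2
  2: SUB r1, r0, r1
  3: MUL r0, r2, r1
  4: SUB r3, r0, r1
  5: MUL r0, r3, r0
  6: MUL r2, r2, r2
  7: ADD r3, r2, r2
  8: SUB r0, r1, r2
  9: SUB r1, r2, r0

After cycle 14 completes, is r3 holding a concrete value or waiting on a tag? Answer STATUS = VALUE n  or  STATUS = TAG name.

cycle 1: issue ADD r2<-Add1 // r0:7,r1:5,r2:Add1,r3:6
cycle 2: issue ADD r2<-Add2 // r0:7,r1:5,r2:Add2,r3:6
cycle 3: CDB Add1=11; issue SUB r1<-Add1 // r0:7,r1:Add1,r2:Add2,r3:6
cycle 4: issue MUL r0<-Mul1 // r0:Mul1,r1:Add1,r2:Add2,r3:6
cycle 5: CDB Add1=2; issue SUB r3<-Add1 // r0:Mul1,r1:2,r2:Add2,r3:Add1
cycle 6: CDB Add2=16; issue MUL r0<-Mul2 // r0:Mul2,r1:2,r2:16,r3:Add1
cycle 7: stall // r0:Mul2,r1:2,r2:16,r3:Add1
cycle 8: stall // r0:Mul2,r1:2,r2:16,r3:Add1
cycle 9: stall // r0:Mul2,r1:2,r2:16,r3:Add1
cycle 10: CDB Mul1=32; issue MUL r2<-Mul1 // r0:Mul2,r1:2,r2:Mul1,r3:Add1
cycle 11: issue ADD r3<-Add2 // r0:Mul2,r1:2,r2:Mul1,r3:Add2
cycle 12: CDB Add1=30; issue SUB r0<-Add1 // r0:Add1,r1:2,r2:Mul1,r3:Add2
cycle 13: stall // r0:Add1,r1:2,r2:Mul1,r3:Add2
cycle 14: CDB Mul1=256; stall // r0:Add1,r1:2,r2:256,r3:Add2

STATUS = TAG Add2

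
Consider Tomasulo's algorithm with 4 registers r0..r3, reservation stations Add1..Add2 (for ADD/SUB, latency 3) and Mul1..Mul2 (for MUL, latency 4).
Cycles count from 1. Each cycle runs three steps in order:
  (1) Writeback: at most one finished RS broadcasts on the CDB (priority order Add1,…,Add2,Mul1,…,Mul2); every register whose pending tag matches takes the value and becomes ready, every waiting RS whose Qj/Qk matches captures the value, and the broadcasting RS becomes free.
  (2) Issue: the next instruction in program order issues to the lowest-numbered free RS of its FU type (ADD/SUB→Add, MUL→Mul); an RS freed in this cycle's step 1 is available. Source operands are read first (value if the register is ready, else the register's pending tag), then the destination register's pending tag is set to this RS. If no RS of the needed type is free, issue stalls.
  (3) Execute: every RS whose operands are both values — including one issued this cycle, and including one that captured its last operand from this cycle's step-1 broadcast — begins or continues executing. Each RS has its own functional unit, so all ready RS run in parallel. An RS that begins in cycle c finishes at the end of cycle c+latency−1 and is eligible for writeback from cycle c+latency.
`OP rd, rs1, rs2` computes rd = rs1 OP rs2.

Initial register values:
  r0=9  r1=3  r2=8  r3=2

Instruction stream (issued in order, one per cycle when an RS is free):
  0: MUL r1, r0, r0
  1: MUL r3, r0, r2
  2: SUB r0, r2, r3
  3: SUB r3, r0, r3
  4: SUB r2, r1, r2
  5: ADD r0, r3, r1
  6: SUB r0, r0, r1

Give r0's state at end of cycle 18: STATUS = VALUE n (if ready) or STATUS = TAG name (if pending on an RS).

cycle 1: issue MUL r1<-Mul1 // r0:9,r1:Mul1,r2:8,r3:2
cycle 2: issue MUL r3<-Mul2 // r0:9,r1:Mul1,r2:8,r3:Mul2
cycle 3: issue SUB r0<-Add1 // r0:Add1,r1:Mul1,r2:8,r3:Mul2
cycle 4: issue SUB r3<-Add2 // r0:Add1,r1:Mul1,r2:8,r3:Add2
cycle 5: CDB Mul1=81; stall // r0:Add1,r1:81,r2:8,r3:Add2
cycle 6: CDB Mul2=72; stall // r0:Add1,r1:81,r2:8,r3:Add2
cycle 7: stall // r0:Add1,r1:81,r2:8,r3:Add2
cycle 8: stall // r0:Add1,r1:81,r2:8,r3:Add2
cycle 9: CDB Add1=-64; issue SUB r2<-Add1 // r0:-64,r1:81,r2:Add1,r3:Add2
cycle 10: stall // r0:-64,r1:81,r2:Add1,r3:Add2
cycle 11: stall // r0:-64,r1:81,r2:Add1,r3:Add2
cycle 12: CDB Add1=73; issue ADD r0<-Add1 // r0:Add1,r1:81,r2:73,r3:Add2
cycle 13: CDB Add2=-136; issue SUB r0<-Add2 // r0:Add2,r1:81,r2:73,r3:-136
cycle 14: - // r0:Add2,r1:81,r2:73,r3:-136
cycle 15: - // r0:Add2,r1:81,r2:73,r3:-136
cycle 16: CDB Add1=-55 // r0:Add2,r1:81,r2:73,r3:-136
cycle 17: - // r0:Add2,r1:81,r2:73,r3:-136
cycle 18: - // r0:Add2,r1:81,r2:73,r3:-136

STATUS = TAG Add2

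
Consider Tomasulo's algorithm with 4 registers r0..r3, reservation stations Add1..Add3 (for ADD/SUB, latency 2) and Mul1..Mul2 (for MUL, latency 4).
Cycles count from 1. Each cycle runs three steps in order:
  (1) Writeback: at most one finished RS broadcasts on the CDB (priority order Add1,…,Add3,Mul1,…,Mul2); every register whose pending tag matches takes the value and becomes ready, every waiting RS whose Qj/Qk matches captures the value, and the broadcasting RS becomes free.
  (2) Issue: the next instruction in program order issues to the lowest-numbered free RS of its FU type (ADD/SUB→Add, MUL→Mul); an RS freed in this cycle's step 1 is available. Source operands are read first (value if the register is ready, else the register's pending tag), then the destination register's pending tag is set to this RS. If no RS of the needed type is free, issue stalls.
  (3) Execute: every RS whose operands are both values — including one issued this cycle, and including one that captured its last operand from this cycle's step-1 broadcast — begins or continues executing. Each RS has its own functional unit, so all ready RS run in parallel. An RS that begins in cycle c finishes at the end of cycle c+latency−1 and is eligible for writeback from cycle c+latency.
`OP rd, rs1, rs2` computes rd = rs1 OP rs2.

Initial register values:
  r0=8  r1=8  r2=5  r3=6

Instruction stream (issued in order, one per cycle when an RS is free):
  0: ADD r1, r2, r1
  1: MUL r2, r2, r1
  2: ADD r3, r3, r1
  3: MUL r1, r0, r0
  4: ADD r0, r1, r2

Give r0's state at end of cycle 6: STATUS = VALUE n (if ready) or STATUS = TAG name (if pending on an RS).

  c1: issue ADD r1<-Add1  regs: r0:8,r1:Add1,r2:5,r3:6
  c2: issue MUL r2<-Mul1  regs: r0:8,r1:Add1,r2:Mul1,r3:6
  c3: CDB Add1=13; issue ADD r3<-Add1  regs: r0:8,r1:13,r2:Mul1,r3:Add1
  c4: issue MUL r1<-Mul2  regs: r0:8,r1:Mul2,r2:Mul1,r3:Add1
  c5: CDB Add1=19; issue ADD r0<-Add1  regs: r0:Add1,r1:Mul2,r2:Mul1,r3:19
  c6: -  regs: r0:Add1,r1:Mul2,r2:Mul1,r3:19

STATUS = TAG Add1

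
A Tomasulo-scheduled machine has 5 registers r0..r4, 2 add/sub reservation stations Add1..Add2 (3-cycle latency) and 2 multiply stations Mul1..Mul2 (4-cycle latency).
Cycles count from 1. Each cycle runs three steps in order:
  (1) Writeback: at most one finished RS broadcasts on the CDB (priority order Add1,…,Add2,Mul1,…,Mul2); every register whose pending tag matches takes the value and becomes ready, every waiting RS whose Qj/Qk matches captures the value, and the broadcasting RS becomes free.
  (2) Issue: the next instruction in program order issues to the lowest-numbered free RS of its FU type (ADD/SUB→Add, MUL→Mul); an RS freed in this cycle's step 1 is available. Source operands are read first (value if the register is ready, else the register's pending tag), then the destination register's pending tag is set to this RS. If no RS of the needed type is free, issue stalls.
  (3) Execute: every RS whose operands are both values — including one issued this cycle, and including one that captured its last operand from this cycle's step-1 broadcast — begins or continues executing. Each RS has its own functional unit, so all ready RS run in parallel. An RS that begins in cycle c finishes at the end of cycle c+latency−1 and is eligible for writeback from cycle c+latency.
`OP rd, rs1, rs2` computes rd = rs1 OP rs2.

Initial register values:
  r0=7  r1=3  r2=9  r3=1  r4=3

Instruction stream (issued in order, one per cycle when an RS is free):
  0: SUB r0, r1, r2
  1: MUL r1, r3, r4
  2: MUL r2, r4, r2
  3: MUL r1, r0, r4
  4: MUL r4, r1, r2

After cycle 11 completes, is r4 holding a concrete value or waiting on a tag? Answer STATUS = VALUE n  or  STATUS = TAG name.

STATUS = TAG Mul2

cycle 1: issue SUB r0<-Add1 // r0:Add1,r1:3,r2:9,r3:1,r4:3
cycle 2: issue MUL r1<-Mul1 // r0:Add1,r1:Mul1,r2:9,r3:1,r4:3
cycle 3: issue MUL r2<-Mul2 // r0:Add1,r1:Mul1,r2:Mul2,r3:1,r4:3
cycle 4: CDB Add1=-6; stall // r0:-6,r1:Mul1,r2:Mul2,r3:1,r4:3
cycle 5: stall // r0:-6,r1:Mul1,r2:Mul2,r3:1,r4:3
cycle 6: CDB Mul1=3; issue MUL r1<-Mul1 // r0:-6,r1:Mul1,r2:Mul2,r3:1,r4:3
cycle 7: CDB Mul2=27; issue MUL r4<-Mul2 // r0:-6,r1:Mul1,r2:27,r3:1,r4:Mul2
cycle 8: - // r0:-6,r1:Mul1,r2:27,r3:1,r4:Mul2
cycle 9: - // r0:-6,r1:Mul1,r2:27,r3:1,r4:Mul2
cycle 10: CDB Mul1=-18 // r0:-6,r1:-18,r2:27,r3:1,r4:Mul2
cycle 11: - // r0:-6,r1:-18,r2:27,r3:1,r4:Mul2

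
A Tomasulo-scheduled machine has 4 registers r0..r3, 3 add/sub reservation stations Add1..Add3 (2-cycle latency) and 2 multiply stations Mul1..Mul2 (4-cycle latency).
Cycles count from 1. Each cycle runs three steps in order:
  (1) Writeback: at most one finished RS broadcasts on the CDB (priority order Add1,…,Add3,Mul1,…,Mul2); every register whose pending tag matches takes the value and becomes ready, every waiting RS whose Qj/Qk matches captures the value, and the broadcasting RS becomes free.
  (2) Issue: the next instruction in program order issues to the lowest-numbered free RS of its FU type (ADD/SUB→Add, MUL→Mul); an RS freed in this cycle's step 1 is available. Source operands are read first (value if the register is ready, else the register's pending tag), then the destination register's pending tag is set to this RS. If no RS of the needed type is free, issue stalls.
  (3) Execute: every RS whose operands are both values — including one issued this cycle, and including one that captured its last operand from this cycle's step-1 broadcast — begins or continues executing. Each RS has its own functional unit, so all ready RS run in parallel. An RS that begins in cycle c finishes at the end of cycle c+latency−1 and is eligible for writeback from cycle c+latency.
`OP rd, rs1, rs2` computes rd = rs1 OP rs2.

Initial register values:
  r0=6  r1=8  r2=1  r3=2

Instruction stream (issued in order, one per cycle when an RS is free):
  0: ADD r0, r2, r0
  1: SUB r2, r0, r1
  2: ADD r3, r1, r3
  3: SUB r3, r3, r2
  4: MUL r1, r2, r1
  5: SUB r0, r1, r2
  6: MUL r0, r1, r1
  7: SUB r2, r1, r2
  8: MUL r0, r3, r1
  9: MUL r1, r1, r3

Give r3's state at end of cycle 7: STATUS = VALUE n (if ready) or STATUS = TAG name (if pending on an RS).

  c1: issue ADD r0<-Add1  regs: r0:Add1,r1:8,r2:1,r3:2
  c2: issue SUB r2<-Add2  regs: r0:Add1,r1:8,r2:Add2,r3:2
  c3: CDB Add1=7; issue ADD r3<-Add1  regs: r0:7,r1:8,r2:Add2,r3:Add1
  c4: issue SUB r3<-Add3  regs: r0:7,r1:8,r2:Add2,r3:Add3
  c5: CDB Add1=10; issue MUL r1<-Mul1  regs: r0:7,r1:Mul1,r2:Add2,r3:Add3
  c6: CDB Add2=-1; issue SUB r0<-Add1  regs: r0:Add1,r1:Mul1,r2:-1,r3:Add3
  c7: issue MUL r0<-Mul2  regs: r0:Mul2,r1:Mul1,r2:-1,r3:Add3

STATUS = TAG Add3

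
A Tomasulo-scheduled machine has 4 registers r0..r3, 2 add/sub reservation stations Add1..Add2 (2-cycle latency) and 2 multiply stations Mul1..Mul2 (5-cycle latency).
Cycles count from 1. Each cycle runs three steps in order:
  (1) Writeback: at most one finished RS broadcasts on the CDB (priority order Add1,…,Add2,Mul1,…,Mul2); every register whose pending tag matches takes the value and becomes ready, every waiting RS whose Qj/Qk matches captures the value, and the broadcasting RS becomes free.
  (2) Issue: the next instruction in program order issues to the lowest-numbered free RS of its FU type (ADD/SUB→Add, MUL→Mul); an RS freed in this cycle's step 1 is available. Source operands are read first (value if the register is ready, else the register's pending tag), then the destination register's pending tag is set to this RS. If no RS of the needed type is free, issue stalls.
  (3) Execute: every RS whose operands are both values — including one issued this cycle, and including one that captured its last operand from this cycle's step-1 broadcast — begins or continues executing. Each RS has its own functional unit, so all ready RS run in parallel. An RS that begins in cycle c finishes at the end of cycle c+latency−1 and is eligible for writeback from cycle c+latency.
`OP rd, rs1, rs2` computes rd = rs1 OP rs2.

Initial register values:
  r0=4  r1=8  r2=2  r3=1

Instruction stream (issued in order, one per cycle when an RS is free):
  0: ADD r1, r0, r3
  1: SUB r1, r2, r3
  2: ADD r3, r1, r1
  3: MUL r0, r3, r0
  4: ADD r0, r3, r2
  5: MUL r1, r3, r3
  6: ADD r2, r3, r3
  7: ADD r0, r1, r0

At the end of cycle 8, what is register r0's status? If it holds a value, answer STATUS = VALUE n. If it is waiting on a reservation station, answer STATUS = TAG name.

  c1: issue ADD r1<-Add1  regs: r0:4,r1:Add1,r2:2,r3:1
  c2: issue SUB r1<-Add2  regs: r0:4,r1:Add2,r2:2,r3:1
  c3: CDB Add1=5; issue ADD r3<-Add1  regs: r0:4,r1:Add2,r2:2,r3:Add1
  c4: CDB Add2=1; issue MUL r0<-Mul1  regs: r0:Mul1,r1:1,r2:2,r3:Add1
  c5: issue ADD r0<-Add2  regs: r0:Add2,r1:1,r2:2,r3:Add1
  c6: CDB Add1=2; issue MUL r1<-Mul2  regs: r0:Add2,r1:Mul2,r2:2,r3:2
  c7: issue ADD r2<-Add1  regs: r0:Add2,r1:Mul2,r2:Add1,r3:2
  c8: CDB Add2=4; issue ADD r0<-Add2  regs: r0:Add2,r1:Mul2,r2:Add1,r3:2

STATUS = TAG Add2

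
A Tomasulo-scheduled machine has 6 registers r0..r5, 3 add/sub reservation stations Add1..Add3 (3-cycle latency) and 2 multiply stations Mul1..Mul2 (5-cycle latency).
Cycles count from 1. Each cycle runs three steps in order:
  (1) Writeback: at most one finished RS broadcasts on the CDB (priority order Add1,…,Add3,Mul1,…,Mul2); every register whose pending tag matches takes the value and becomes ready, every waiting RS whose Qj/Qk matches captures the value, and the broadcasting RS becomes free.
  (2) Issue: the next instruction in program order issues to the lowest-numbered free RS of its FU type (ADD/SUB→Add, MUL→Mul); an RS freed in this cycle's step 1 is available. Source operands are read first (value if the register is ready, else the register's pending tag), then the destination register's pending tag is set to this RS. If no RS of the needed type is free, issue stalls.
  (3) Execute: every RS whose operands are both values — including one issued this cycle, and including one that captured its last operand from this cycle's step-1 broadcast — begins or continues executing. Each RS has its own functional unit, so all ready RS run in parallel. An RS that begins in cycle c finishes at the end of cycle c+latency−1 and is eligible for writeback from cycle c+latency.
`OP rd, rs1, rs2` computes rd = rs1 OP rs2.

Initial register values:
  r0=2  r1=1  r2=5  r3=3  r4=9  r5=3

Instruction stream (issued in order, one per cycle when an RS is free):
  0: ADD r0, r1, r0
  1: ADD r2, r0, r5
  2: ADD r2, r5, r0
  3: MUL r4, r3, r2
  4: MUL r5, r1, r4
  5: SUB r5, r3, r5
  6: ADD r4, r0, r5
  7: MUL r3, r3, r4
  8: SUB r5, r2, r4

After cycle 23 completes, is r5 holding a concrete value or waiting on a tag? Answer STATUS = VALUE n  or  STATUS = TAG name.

STATUS = TAG Add3

c1: issue ADD r0<-Add1 | r0:Add1,r1:1,r2:5,r3:3,r4:9,r5:3
c2: issue ADD r2<-Add2 | r0:Add1,r1:1,r2:Add2,r3:3,r4:9,r5:3
c3: issue ADD r2<-Add3 | r0:Add1,r1:1,r2:Add3,r3:3,r4:9,r5:3
c4: CDB Add1=3; issue MUL r4<-Mul1 | r0:3,r1:1,r2:Add3,r3:3,r4:Mul1,r5:3
c5: issue MUL r5<-Mul2 | r0:3,r1:1,r2:Add3,r3:3,r4:Mul1,r5:Mul2
c6: issue SUB r5<-Add1 | r0:3,r1:1,r2:Add3,r3:3,r4:Mul1,r5:Add1
c7: CDB Add2=6; issue ADD r4<-Add2 | r0:3,r1:1,r2:Add3,r3:3,r4:Add2,r5:Add1
c8: CDB Add3=6; stall | r0:3,r1:1,r2:6,r3:3,r4:Add2,r5:Add1
c9: stall | r0:3,r1:1,r2:6,r3:3,r4:Add2,r5:Add1
c10: stall | r0:3,r1:1,r2:6,r3:3,r4:Add2,r5:Add1
c11: stall | r0:3,r1:1,r2:6,r3:3,r4:Add2,r5:Add1
c12: stall | r0:3,r1:1,r2:6,r3:3,r4:Add2,r5:Add1
c13: CDB Mul1=18; issue MUL r3<-Mul1 | r0:3,r1:1,r2:6,r3:Mul1,r4:Add2,r5:Add1
c14: issue SUB r5<-Add3 | r0:3,r1:1,r2:6,r3:Mul1,r4:Add2,r5:Add3
c15: - | r0:3,r1:1,r2:6,r3:Mul1,r4:Add2,r5:Add3
c16: - | r0:3,r1:1,r2:6,r3:Mul1,r4:Add2,r5:Add3
c17: - | r0:3,r1:1,r2:6,r3:Mul1,r4:Add2,r5:Add3
c18: CDB Mul2=18 | r0:3,r1:1,r2:6,r3:Mul1,r4:Add2,r5:Add3
c19: - | r0:3,r1:1,r2:6,r3:Mul1,r4:Add2,r5:Add3
c20: - | r0:3,r1:1,r2:6,r3:Mul1,r4:Add2,r5:Add3
c21: CDB Add1=-15 | r0:3,r1:1,r2:6,r3:Mul1,r4:Add2,r5:Add3
c22: - | r0:3,r1:1,r2:6,r3:Mul1,r4:Add2,r5:Add3
c23: - | r0:3,r1:1,r2:6,r3:Mul1,r4:Add2,r5:Add3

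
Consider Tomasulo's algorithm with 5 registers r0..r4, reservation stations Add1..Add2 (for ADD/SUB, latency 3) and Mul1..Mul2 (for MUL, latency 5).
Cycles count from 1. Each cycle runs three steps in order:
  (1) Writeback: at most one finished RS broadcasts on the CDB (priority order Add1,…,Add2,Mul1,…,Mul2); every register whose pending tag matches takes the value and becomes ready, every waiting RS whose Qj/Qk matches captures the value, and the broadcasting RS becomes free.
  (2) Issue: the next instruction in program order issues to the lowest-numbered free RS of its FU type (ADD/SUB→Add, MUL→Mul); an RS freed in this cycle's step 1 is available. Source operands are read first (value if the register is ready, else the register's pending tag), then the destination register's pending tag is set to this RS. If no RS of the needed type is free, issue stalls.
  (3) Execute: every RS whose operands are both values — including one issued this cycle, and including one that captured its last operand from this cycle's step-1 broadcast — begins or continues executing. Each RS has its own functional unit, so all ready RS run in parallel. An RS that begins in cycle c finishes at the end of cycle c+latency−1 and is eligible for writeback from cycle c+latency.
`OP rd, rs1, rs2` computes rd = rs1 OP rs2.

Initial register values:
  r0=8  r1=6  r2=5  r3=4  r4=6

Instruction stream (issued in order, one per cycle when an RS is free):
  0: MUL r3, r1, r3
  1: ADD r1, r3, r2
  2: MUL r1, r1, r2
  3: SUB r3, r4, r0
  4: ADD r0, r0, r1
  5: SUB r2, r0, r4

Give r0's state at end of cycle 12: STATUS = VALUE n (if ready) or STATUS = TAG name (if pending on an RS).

cycle 1: issue MUL r3<-Mul1 // r0:8,r1:6,r2:5,r3:Mul1,r4:6
cycle 2: issue ADD r1<-Add1 // r0:8,r1:Add1,r2:5,r3:Mul1,r4:6
cycle 3: issue MUL r1<-Mul2 // r0:8,r1:Mul2,r2:5,r3:Mul1,r4:6
cycle 4: issue SUB r3<-Add2 // r0:8,r1:Mul2,r2:5,r3:Add2,r4:6
cycle 5: stall // r0:8,r1:Mul2,r2:5,r3:Add2,r4:6
cycle 6: CDB Mul1=24; stall // r0:8,r1:Mul2,r2:5,r3:Add2,r4:6
cycle 7: CDB Add2=-2; issue ADD r0<-Add2 // r0:Add2,r1:Mul2,r2:5,r3:-2,r4:6
cycle 8: stall // r0:Add2,r1:Mul2,r2:5,r3:-2,r4:6
cycle 9: CDB Add1=29; issue SUB r2<-Add1 // r0:Add2,r1:Mul2,r2:Add1,r3:-2,r4:6
cycle 10: - // r0:Add2,r1:Mul2,r2:Add1,r3:-2,r4:6
cycle 11: - // r0:Add2,r1:Mul2,r2:Add1,r3:-2,r4:6
cycle 12: - // r0:Add2,r1:Mul2,r2:Add1,r3:-2,r4:6

STATUS = TAG Add2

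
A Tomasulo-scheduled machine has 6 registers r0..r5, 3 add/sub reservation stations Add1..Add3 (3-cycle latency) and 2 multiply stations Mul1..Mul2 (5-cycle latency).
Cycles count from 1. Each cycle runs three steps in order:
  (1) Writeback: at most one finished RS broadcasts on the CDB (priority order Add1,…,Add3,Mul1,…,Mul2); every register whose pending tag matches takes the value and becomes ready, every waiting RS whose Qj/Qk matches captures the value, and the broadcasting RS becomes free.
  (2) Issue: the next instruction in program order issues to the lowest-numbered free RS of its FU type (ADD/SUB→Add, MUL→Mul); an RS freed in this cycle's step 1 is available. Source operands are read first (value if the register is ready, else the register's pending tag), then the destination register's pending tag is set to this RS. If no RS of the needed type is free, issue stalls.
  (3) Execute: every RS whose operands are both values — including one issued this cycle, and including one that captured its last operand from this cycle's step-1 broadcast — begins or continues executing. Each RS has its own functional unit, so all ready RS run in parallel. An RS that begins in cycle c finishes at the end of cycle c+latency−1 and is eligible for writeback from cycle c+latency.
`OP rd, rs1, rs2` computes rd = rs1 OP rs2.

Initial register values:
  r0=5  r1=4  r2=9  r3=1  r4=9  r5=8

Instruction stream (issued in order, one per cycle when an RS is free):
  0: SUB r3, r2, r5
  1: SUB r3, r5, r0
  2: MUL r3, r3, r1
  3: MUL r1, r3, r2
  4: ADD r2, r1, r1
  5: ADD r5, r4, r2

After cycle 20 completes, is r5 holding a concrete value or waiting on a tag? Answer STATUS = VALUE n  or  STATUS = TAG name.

STATUS = TAG Add2

  c1: issue SUB r3<-Add1  regs: r0:5,r1:4,r2:9,r3:Add1,r4:9,r5:8
  c2: issue SUB r3<-Add2  regs: r0:5,r1:4,r2:9,r3:Add2,r4:9,r5:8
  c3: issue MUL r3<-Mul1  regs: r0:5,r1:4,r2:9,r3:Mul1,r4:9,r5:8
  c4: CDB Add1=1; issue MUL r1<-Mul2  regs: r0:5,r1:Mul2,r2:9,r3:Mul1,r4:9,r5:8
  c5: CDB Add2=3; issue ADD r2<-Add1  regs: r0:5,r1:Mul2,r2:Add1,r3:Mul1,r4:9,r5:8
  c6: issue ADD r5<-Add2  regs: r0:5,r1:Mul2,r2:Add1,r3:Mul1,r4:9,r5:Add2
  c7: -  regs: r0:5,r1:Mul2,r2:Add1,r3:Mul1,r4:9,r5:Add2
  c8: -  regs: r0:5,r1:Mul2,r2:Add1,r3:Mul1,r4:9,r5:Add2
  c9: -  regs: r0:5,r1:Mul2,r2:Add1,r3:Mul1,r4:9,r5:Add2
  c10: CDB Mul1=12  regs: r0:5,r1:Mul2,r2:Add1,r3:12,r4:9,r5:Add2
  c11: -  regs: r0:5,r1:Mul2,r2:Add1,r3:12,r4:9,r5:Add2
  c12: -  regs: r0:5,r1:Mul2,r2:Add1,r3:12,r4:9,r5:Add2
  c13: -  regs: r0:5,r1:Mul2,r2:Add1,r3:12,r4:9,r5:Add2
  c14: -  regs: r0:5,r1:Mul2,r2:Add1,r3:12,r4:9,r5:Add2
  c15: CDB Mul2=108  regs: r0:5,r1:108,r2:Add1,r3:12,r4:9,r5:Add2
  c16: -  regs: r0:5,r1:108,r2:Add1,r3:12,r4:9,r5:Add2
  c17: -  regs: r0:5,r1:108,r2:Add1,r3:12,r4:9,r5:Add2
  c18: CDB Add1=216  regs: r0:5,r1:108,r2:216,r3:12,r4:9,r5:Add2
  c19: -  regs: r0:5,r1:108,r2:216,r3:12,r4:9,r5:Add2
  c20: -  regs: r0:5,r1:108,r2:216,r3:12,r4:9,r5:Add2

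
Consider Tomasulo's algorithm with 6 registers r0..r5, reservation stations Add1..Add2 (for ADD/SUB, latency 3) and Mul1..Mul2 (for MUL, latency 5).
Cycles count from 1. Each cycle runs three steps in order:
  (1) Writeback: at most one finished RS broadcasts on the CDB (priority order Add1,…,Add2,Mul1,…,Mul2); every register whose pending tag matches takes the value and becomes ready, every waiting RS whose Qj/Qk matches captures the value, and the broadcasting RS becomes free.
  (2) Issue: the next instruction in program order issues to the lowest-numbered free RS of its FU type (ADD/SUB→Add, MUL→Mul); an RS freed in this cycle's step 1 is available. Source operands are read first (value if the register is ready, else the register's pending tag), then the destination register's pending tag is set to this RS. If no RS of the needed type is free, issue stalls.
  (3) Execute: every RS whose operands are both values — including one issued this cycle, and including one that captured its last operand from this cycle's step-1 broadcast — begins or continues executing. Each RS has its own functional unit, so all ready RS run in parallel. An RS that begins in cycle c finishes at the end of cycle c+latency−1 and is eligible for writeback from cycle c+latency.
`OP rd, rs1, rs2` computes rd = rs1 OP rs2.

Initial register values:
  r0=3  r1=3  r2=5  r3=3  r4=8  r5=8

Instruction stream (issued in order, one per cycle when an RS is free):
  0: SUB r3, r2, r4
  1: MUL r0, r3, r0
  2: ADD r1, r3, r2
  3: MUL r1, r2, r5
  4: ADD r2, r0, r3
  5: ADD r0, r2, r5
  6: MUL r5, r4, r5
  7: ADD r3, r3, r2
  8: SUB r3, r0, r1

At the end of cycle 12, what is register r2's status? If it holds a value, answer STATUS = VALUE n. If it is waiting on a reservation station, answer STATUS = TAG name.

STATUS = VALUE -12

  c1: issue SUB r3<-Add1  regs: r0:3,r1:3,r2:5,r3:Add1,r4:8,r5:8
  c2: issue MUL r0<-Mul1  regs: r0:Mul1,r1:3,r2:5,r3:Add1,r4:8,r5:8
  c3: issue ADD r1<-Add2  regs: r0:Mul1,r1:Add2,r2:5,r3:Add1,r4:8,r5:8
  c4: CDB Add1=-3; issue MUL r1<-Mul2  regs: r0:Mul1,r1:Mul2,r2:5,r3:-3,r4:8,r5:8
  c5: issue ADD r2<-Add1  regs: r0:Mul1,r1:Mul2,r2:Add1,r3:-3,r4:8,r5:8
  c6: stall  regs: r0:Mul1,r1:Mul2,r2:Add1,r3:-3,r4:8,r5:8
  c7: CDB Add2=2; issue ADD r0<-Add2  regs: r0:Add2,r1:Mul2,r2:Add1,r3:-3,r4:8,r5:8
  c8: stall  regs: r0:Add2,r1:Mul2,r2:Add1,r3:-3,r4:8,r5:8
  c9: CDB Mul1=-9; issue MUL r5<-Mul1  regs: r0:Add2,r1:Mul2,r2:Add1,r3:-3,r4:8,r5:Mul1
  c10: CDB Mul2=40; stall  regs: r0:Add2,r1:40,r2:Add1,r3:-3,r4:8,r5:Mul1
  c11: stall  regs: r0:Add2,r1:40,r2:Add1,r3:-3,r4:8,r5:Mul1
  c12: CDB Add1=-12; issue ADD r3<-Add1  regs: r0:Add2,r1:40,r2:-12,r3:Add1,r4:8,r5:Mul1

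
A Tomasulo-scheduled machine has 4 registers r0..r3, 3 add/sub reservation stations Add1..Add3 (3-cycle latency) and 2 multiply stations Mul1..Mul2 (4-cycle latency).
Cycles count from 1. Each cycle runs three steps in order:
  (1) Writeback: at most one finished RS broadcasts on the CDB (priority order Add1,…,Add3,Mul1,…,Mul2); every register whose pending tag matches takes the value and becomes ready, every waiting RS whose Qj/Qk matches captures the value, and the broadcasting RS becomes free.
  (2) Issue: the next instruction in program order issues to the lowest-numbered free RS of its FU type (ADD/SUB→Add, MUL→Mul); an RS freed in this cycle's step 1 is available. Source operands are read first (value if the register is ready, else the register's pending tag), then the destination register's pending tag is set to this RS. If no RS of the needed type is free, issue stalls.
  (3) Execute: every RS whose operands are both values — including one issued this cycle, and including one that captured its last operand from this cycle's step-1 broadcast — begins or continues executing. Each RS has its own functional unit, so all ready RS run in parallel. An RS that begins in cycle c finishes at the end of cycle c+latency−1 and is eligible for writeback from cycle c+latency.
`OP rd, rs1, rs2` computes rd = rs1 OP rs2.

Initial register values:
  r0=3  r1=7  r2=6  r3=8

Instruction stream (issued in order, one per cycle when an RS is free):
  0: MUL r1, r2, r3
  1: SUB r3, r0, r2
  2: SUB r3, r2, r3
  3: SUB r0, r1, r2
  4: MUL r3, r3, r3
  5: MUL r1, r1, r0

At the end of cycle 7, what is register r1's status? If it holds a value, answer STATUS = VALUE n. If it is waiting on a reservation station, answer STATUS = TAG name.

  c1: issue MUL r1<-Mul1  regs: r0:3,r1:Mul1,r2:6,r3:8
  c2: issue SUB r3<-Add1  regs: r0:3,r1:Mul1,r2:6,r3:Add1
  c3: issue SUB r3<-Add2  regs: r0:3,r1:Mul1,r2:6,r3:Add2
  c4: issue SUB r0<-Add3  regs: r0:Add3,r1:Mul1,r2:6,r3:Add2
  c5: CDB Add1=-3; issue MUL r3<-Mul2  regs: r0:Add3,r1:Mul1,r2:6,r3:Mul2
  c6: CDB Mul1=48; issue MUL r1<-Mul1  regs: r0:Add3,r1:Mul1,r2:6,r3:Mul2
  c7: -  regs: r0:Add3,r1:Mul1,r2:6,r3:Mul2

STATUS = TAG Mul1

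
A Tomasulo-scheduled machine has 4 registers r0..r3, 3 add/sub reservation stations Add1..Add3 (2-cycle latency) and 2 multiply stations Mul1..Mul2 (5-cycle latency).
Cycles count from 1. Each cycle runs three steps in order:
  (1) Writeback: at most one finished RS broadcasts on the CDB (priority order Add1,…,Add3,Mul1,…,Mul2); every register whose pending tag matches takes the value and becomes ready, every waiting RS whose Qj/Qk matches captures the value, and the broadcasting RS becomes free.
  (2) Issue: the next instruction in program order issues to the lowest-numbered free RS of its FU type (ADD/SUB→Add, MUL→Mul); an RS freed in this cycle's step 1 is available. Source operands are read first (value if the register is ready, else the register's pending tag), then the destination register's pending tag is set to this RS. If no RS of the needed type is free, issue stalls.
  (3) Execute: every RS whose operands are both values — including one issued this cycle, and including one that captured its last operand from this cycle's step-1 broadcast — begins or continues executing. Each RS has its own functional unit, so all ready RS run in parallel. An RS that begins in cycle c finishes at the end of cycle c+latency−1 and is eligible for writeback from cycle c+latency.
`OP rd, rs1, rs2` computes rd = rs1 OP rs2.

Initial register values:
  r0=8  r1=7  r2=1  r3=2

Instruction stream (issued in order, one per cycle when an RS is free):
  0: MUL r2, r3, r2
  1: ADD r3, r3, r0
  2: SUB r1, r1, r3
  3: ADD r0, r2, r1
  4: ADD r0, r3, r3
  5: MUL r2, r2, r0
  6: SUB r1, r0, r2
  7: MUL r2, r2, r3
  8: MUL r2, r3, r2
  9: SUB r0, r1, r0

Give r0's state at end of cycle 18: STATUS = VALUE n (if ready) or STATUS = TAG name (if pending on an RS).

cycle 1: issue MUL r2<-Mul1 // r0:8,r1:7,r2:Mul1,r3:2
cycle 2: issue ADD r3<-Add1 // r0:8,r1:7,r2:Mul1,r3:Add1
cycle 3: issue SUB r1<-Add2 // r0:8,r1:Add2,r2:Mul1,r3:Add1
cycle 4: CDB Add1=10; issue ADD r0<-Add1 // r0:Add1,r1:Add2,r2:Mul1,r3:10
cycle 5: issue ADD r0<-Add3 // r0:Add3,r1:Add2,r2:Mul1,r3:10
cycle 6: CDB Add2=-3; issue MUL r2<-Mul2 // r0:Add3,r1:-3,r2:Mul2,r3:10
cycle 7: CDB Add3=20; issue SUB r1<-Add2 // r0:20,r1:Add2,r2:Mul2,r3:10
cycle 8: CDB Mul1=2; issue MUL r2<-Mul1 // r0:20,r1:Add2,r2:Mul1,r3:10
cycle 9: stall // r0:20,r1:Add2,r2:Mul1,r3:10
cycle 10: CDB Add1=-1; stall // r0:20,r1:Add2,r2:Mul1,r3:10
cycle 11: stall // r0:20,r1:Add2,r2:Mul1,r3:10
cycle 12: stall // r0:20,r1:Add2,r2:Mul1,r3:10
cycle 13: CDB Mul2=40; issue MUL r2<-Mul2 // r0:20,r1:Add2,r2:Mul2,r3:10
cycle 14: issue SUB r0<-Add1 // r0:Add1,r1:Add2,r2:Mul2,r3:10
cycle 15: CDB Add2=-20 // r0:Add1,r1:-20,r2:Mul2,r3:10
cycle 16: - // r0:Add1,r1:-20,r2:Mul2,r3:10
cycle 17: CDB Add1=-40 // r0:-40,r1:-20,r2:Mul2,r3:10
cycle 18: CDB Mul1=400 // r0:-40,r1:-20,r2:Mul2,r3:10

STATUS = VALUE -40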